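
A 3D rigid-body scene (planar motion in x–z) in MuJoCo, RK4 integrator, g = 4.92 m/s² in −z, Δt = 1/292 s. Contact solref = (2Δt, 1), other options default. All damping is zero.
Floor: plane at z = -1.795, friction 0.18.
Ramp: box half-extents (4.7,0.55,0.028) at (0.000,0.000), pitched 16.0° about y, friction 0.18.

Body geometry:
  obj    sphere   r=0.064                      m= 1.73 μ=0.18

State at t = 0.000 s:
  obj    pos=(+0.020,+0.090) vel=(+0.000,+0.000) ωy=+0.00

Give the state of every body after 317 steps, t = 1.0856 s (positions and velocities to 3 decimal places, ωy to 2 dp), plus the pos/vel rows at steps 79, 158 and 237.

State at t = 1.0856 s:
  obj    pos=(+0.569,-0.067) vel=(+1.011,-0.290) ωy=+16.43

Key-timestep trajectory:
   step    t(s)  obj.x    obj.z    obj.vx   obj.vz 
     79  0.2705   +0.054  +0.080  +0.252  -0.072
    158  0.5411   +0.156  +0.051  +0.504  -0.144
    237  0.8116   +0.327  +0.002  +0.756  -0.217


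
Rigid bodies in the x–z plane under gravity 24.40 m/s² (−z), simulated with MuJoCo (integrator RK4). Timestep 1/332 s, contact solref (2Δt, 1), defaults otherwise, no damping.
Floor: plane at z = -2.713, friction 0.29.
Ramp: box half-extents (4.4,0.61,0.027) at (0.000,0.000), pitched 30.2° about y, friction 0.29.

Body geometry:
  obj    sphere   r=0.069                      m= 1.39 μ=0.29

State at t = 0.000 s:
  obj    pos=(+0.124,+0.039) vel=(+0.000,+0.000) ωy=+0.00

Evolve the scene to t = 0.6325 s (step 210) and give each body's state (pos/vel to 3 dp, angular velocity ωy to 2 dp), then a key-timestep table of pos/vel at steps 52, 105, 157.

State at t = 0.6325 s:
  obj    pos=(+1.640,-0.843) vel=(+4.793,-2.790) ωy=+80.35

Key-timestep trajectory:
   step    t(s)  obj.x    obj.z    obj.vx   obj.vz 
     52  0.1566   +0.217  -0.015  +1.187  -0.691
    105  0.3163   +0.503  -0.182  +2.397  -1.395
    157  0.4729   +0.971  -0.454  +3.583  -2.086


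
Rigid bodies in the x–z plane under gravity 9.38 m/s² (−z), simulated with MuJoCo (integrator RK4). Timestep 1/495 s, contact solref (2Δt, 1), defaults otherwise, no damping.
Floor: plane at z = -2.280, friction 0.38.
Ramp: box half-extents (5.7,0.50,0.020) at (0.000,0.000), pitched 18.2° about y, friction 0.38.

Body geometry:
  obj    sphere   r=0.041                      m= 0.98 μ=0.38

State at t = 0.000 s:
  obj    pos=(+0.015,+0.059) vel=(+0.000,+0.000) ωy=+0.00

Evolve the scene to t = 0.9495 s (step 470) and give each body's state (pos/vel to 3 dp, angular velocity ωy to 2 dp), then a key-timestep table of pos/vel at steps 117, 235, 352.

State at t = 0.9495 s:
  obj    pos=(+0.911,-0.235) vel=(+1.888,-0.621) ωy=+48.46

Key-timestep trajectory:
   step    t(s)  obj.x    obj.z    obj.vx   obj.vz 
    117  0.2364   +0.071  +0.041  +0.470  -0.155
    235  0.4747   +0.239  -0.014  +0.944  -0.310
    352  0.7111   +0.518  -0.106  +1.414  -0.465


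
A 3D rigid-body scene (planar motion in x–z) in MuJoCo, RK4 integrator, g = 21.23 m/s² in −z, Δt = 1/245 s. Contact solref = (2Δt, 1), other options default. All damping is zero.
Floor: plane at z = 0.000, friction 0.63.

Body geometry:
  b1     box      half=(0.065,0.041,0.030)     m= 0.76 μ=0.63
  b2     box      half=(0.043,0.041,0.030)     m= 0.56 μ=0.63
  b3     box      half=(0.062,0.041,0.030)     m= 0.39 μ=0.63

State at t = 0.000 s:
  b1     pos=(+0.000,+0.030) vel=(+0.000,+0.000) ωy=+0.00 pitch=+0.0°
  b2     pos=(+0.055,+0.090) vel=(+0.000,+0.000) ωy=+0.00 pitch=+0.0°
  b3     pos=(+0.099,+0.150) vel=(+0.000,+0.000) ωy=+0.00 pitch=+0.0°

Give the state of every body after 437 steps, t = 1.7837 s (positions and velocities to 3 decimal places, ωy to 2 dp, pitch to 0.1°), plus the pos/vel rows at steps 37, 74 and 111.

State at t = 1.7837 s:
  b1     pos=(+0.000,+0.030) vel=(+0.000,+0.000) ωy=+0.00 pitch=+0.0°
  b2     pos=(+0.102,+0.043) vel=(+0.000,+0.000) ωy=+0.00 pitch=+90.0°
  b3     pos=(+0.298,+0.030) vel=(+0.000,+0.000) ωy=+0.00 pitch=+180.0°

Key-timestep trajectory:
   step    t(s)  b1.x    b1.z    b1.vx   b1.vz   b2.x    b2.z    b2.vx   b2.vz   b3.x    b3.z    b3.vx   b3.vz 
     37  0.1510   +0.000  +0.030  -0.001  +0.000   +0.071  +0.091  +0.282  -0.084   +0.140  +0.120  +0.577  -0.705
     74  0.3020   +0.000  +0.030  +0.000  +0.000   +0.102  +0.043  -0.003  +0.003   +0.219  +0.067  +0.288  +0.074
    111  0.4531   +0.000  +0.030  +0.000  +0.000   +0.102  +0.043  +0.000  +0.000   +0.257  +0.064  +0.401  -0.140


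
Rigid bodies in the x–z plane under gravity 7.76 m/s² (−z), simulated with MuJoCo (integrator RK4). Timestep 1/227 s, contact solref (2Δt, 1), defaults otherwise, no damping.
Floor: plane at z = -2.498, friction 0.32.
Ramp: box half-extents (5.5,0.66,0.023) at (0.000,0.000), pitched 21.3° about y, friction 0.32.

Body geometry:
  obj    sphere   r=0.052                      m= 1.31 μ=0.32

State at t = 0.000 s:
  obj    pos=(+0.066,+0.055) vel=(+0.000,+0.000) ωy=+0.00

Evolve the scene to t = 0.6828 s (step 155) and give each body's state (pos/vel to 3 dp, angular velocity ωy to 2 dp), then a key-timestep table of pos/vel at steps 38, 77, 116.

State at t = 0.6828 s:
  obj    pos=(+0.503,-0.116) vel=(+1.281,-0.499) ωy=+26.43

Key-timestep trajectory:
   step    t(s)  obj.x    obj.z    obj.vx   obj.vz 
     38  0.1674   +0.092  +0.045  +0.314  -0.122
     77  0.3392   +0.174  +0.013  +0.636  -0.248
    116  0.5110   +0.311  -0.041  +0.959  -0.374


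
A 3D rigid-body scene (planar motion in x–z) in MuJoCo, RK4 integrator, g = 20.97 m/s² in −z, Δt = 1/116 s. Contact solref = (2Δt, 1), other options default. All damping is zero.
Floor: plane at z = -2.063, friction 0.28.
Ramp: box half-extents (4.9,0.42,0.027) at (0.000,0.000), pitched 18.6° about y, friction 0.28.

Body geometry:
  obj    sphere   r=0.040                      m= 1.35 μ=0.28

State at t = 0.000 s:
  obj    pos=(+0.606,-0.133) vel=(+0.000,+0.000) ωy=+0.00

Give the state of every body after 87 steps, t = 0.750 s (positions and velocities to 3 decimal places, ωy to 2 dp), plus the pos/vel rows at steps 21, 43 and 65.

State at t = 0.750 s:
  obj    pos=(+1.879,-0.562) vel=(+3.395,-1.143) ωy=+89.55

Key-timestep trajectory:
   step    t(s)  obj.x    obj.z    obj.vx   obj.vz 
     21  0.1810   +0.680  -0.158  +0.820  -0.276
     43  0.3707   +0.917  -0.238  +1.678  -0.565
     65  0.5603   +1.317  -0.372  +2.537  -0.854


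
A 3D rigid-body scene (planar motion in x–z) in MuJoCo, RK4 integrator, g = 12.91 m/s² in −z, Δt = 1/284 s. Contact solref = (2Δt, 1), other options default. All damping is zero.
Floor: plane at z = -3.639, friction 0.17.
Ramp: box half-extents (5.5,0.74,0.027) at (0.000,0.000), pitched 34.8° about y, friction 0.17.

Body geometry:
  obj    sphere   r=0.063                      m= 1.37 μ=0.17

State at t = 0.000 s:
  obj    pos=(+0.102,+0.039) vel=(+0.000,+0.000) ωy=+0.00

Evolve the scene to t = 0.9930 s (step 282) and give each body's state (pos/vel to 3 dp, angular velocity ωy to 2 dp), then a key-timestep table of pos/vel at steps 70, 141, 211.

State at t = 0.9930 s:
  obj    pos=(+2.355,-1.527) vel=(+4.543,-3.143) ωy=+71.07

Key-timestep trajectory:
   step    t(s)  obj.x    obj.z    obj.vx   obj.vz 
     70  0.2465   +0.241  -0.058  +1.130  -0.774
    141  0.4965   +0.665  -0.353  +2.271  -1.574
    211  0.7430   +1.363  -0.838  +3.398  -2.354


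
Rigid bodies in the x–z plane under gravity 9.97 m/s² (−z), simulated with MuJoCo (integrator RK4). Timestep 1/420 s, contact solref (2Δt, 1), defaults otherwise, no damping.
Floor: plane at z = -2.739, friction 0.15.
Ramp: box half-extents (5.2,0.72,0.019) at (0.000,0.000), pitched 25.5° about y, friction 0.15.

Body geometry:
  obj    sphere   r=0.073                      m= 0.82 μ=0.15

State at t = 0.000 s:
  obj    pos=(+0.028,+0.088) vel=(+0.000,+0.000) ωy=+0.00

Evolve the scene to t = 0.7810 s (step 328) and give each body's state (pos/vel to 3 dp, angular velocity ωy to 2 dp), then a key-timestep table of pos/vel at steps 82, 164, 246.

State at t = 0.7810 s:
  obj    pos=(+0.872,-0.314) vel=(+2.161,-1.031) ωy=+32.79

Key-timestep trajectory:
   step    t(s)  obj.x    obj.z    obj.vx   obj.vz 
     82  0.1952   +0.081  +0.063  +0.540  -0.258
    164  0.3905   +0.239  -0.012  +1.081  -0.515
    246  0.5857   +0.503  -0.138  +1.621  -0.773


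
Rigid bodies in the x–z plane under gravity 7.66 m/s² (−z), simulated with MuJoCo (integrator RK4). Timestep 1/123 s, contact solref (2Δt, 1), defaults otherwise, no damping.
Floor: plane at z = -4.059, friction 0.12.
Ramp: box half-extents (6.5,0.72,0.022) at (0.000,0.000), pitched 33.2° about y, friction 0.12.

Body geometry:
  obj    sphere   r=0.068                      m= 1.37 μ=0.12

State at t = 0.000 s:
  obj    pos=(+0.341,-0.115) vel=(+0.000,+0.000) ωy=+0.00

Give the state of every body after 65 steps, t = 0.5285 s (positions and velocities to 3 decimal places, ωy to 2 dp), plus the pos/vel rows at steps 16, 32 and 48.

State at t = 0.5285 s:
  obj    pos=(+0.741,-0.377) vel=(+1.518,-0.983) ωy=+14.97

Key-timestep trajectory:
   step    t(s)  obj.x    obj.z    obj.vx   obj.vz 
     16  0.1301   +0.365  -0.131  +0.380  -0.230
     32  0.2602   +0.438  -0.179  +0.748  -0.483
     48  0.3902   +0.559  -0.258  +1.115  -0.740


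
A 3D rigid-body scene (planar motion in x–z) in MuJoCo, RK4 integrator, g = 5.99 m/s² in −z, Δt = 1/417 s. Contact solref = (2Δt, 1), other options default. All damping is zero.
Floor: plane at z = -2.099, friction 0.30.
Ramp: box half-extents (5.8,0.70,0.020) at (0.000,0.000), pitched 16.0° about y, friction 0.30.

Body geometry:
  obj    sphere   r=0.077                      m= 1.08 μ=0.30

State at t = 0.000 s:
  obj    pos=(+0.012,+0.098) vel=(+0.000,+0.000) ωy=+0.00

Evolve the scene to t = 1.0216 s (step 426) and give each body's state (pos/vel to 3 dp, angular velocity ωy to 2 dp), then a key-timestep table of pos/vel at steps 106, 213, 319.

State at t = 1.0216 s:
  obj    pos=(+0.603,-0.072) vel=(+1.158,-0.332) ωy=+15.65

Key-timestep trajectory:
   step    t(s)  obj.x    obj.z    obj.vx   obj.vz 
    106  0.2542   +0.049  +0.087  +0.288  -0.083
    213  0.5108   +0.160  +0.055  +0.579  -0.166
    319  0.7650   +0.344  +0.002  +0.867  -0.249


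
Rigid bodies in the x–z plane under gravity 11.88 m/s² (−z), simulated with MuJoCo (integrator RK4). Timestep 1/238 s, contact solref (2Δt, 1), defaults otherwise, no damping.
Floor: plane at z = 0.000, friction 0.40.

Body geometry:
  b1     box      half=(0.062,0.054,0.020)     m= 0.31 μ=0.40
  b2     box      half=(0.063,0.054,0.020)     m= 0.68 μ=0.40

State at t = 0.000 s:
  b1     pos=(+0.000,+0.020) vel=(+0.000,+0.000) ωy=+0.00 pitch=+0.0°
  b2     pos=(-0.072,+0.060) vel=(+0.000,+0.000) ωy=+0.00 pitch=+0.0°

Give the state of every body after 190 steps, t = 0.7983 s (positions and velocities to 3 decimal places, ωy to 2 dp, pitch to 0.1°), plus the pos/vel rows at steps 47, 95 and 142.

State at t = 0.7983 s:
  b1     pos=(+0.001,+0.020) vel=(+0.001,+0.000) ωy=+0.00 pitch=+0.0°
  b2     pos=(-0.083,+0.050) vel=(+0.000,+0.001) ωy=+0.08 pitch=-31.6°

Key-timestep trajectory:
   step    t(s)  b1.x    b1.z    b1.vx   b1.vz   b2.x    b2.z    b2.vx   b2.vz 
     47  0.1975   +0.000  +0.020  +0.003  +0.006   -0.082  +0.051  -0.026  +0.002
     95  0.3992   +0.000  +0.020  +0.001  +0.000   -0.083  +0.050  -0.001  +0.000
    142  0.5966   +0.000  +0.020  +0.001  +0.000   -0.083  +0.050  +0.000  +0.001


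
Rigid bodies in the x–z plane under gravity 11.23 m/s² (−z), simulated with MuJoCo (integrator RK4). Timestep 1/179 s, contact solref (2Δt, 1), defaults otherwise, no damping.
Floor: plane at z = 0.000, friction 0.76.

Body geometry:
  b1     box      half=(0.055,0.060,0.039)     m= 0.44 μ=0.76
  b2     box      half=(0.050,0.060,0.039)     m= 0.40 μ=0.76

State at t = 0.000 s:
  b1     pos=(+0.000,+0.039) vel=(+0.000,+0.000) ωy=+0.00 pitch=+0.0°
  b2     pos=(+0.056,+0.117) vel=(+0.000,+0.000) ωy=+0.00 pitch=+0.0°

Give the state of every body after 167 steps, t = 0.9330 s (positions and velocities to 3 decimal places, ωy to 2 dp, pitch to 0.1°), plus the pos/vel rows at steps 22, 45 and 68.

State at t = 0.9330 s:
  b1     pos=(+0.000,+0.039) vel=(+0.000,+0.000) ωy=+0.00 pitch=+0.0°
  b2     pos=(+0.104,+0.050) vel=(+0.000,+0.000) ωy=+0.00 pitch=+90.0°

Key-timestep trajectory:
   step    t(s)  b1.x    b1.z    b1.vx   b1.vz   b2.x    b2.z    b2.vx   b2.vz 
     22  0.1229   +0.000  +0.039  +0.000  +0.000   +0.058  +0.117  +0.030  -0.002
     45  0.2514   +0.000  +0.039  +0.000  +0.000   +0.067  +0.115  +0.146  -0.047
     68  0.3799   +0.000  +0.039  +0.000  +0.000   +0.098  +0.077  +0.284  -0.820


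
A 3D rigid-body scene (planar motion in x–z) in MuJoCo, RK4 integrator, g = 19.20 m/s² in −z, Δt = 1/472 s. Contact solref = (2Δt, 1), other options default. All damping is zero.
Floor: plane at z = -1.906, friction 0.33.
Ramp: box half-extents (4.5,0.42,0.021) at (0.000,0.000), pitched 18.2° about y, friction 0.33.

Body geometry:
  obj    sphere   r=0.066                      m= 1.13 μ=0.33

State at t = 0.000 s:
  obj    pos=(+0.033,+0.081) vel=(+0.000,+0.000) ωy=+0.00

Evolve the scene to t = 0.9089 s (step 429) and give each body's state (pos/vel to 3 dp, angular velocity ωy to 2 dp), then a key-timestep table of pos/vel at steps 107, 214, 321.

State at t = 0.9089 s:
  obj    pos=(+1.714,-0.472) vel=(+3.699,-1.216) ωy=+58.98

Key-timestep trajectory:
   step    t(s)  obj.x    obj.z    obj.vx   obj.vz 
    107  0.2267   +0.138  +0.046  +0.923  -0.303
    214  0.4534   +0.451  -0.057  +1.845  -0.607
    321  0.6801   +0.974  -0.229  +2.767  -0.910


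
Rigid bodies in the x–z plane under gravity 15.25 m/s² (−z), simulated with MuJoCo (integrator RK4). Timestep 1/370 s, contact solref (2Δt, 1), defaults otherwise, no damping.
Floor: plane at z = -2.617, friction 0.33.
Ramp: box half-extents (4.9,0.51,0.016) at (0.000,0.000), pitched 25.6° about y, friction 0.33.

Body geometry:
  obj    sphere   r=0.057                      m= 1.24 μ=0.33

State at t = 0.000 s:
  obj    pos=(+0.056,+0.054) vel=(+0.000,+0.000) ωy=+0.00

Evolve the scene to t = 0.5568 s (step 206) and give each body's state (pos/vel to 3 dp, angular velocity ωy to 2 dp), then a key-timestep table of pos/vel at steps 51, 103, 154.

State at t = 0.5568 s:
  obj    pos=(+0.714,-0.261) vel=(+2.363,-1.132) ωy=+45.97

Key-timestep trajectory:
   step    t(s)  obj.x    obj.z    obj.vx   obj.vz 
     51  0.1378   +0.096  +0.035  +0.585  -0.280
    103  0.2784   +0.221  -0.025  +1.182  -0.566
    154  0.4162   +0.424  -0.122  +1.767  -0.847


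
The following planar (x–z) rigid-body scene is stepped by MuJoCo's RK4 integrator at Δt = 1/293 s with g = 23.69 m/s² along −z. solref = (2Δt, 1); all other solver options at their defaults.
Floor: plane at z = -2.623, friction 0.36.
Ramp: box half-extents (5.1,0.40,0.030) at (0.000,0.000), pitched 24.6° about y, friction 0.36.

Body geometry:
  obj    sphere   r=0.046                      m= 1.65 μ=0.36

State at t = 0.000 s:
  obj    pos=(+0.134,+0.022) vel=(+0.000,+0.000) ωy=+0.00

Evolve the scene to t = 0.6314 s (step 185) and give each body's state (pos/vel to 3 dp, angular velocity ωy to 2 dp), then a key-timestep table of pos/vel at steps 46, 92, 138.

State at t = 0.6314 s:
  obj    pos=(+1.411,-0.562) vel=(+4.044,-1.851) ωy=+96.67

Key-timestep trajectory:
   step    t(s)  obj.x    obj.z    obj.vx   obj.vz 
     46  0.1570   +0.213  -0.014  +1.006  -0.460
     92  0.3140   +0.450  -0.122  +2.011  -0.921
    138  0.4710   +0.845  -0.303  +3.017  -1.381


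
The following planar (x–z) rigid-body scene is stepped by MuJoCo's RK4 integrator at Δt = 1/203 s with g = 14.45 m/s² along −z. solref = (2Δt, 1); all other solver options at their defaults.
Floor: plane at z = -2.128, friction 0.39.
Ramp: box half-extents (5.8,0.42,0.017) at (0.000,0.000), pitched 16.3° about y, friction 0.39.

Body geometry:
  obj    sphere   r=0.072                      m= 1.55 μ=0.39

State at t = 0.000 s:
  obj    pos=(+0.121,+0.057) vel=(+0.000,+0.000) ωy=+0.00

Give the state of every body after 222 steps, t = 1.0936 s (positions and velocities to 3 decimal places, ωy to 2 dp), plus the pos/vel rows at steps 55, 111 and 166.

State at t = 1.0936 s:
  obj    pos=(+1.784,-0.429) vel=(+3.041,-0.889) ωy=+43.99

Key-timestep trajectory:
   step    t(s)  obj.x    obj.z    obj.vx   obj.vz 
     55  0.2709   +0.223  +0.027  +0.753  -0.220
    111  0.5468   +0.537  -0.064  +1.520  -0.445
    166  0.8177   +1.051  -0.215  +2.274  -0.665


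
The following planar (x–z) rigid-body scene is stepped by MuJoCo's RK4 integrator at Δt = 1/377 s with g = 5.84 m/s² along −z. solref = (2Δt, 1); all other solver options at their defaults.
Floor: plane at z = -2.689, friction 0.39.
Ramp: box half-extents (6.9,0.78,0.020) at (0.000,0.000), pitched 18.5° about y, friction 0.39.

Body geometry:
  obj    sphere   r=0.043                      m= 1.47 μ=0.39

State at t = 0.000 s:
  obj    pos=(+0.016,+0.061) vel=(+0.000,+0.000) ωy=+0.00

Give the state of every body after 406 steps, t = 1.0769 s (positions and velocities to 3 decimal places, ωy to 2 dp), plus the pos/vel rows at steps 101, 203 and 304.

State at t = 1.0769 s:
  obj    pos=(+0.744,-0.182) vel=(+1.352,-0.452) ωy=+33.15

Key-timestep trajectory:
   step    t(s)  obj.x    obj.z    obj.vx   obj.vz 
    101  0.2679   +0.061  +0.046  +0.336  -0.113
    203  0.5385   +0.198  +0.000  +0.676  -0.226
    304  0.8064   +0.424  -0.075  +1.012  -0.339


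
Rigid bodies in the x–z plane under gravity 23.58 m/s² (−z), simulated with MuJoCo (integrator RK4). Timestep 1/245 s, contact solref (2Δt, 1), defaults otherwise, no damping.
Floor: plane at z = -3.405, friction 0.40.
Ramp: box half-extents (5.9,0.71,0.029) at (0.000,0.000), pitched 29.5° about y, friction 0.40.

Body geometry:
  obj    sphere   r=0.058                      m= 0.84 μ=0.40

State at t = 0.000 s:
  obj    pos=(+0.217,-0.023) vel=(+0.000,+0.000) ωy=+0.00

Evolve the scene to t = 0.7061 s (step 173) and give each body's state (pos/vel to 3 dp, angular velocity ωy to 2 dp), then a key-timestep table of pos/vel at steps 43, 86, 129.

State at t = 0.7061 s:
  obj    pos=(+2.017,-1.041) vel=(+5.097,-2.884) ωy=+100.96

Key-timestep trajectory:
   step    t(s)  obj.x    obj.z    obj.vx   obj.vz 
     43  0.1755   +0.328  -0.086  +1.267  -0.717
     86  0.3510   +0.662  -0.275  +2.534  -1.434
    129  0.5265   +1.218  -0.589  +3.801  -2.150


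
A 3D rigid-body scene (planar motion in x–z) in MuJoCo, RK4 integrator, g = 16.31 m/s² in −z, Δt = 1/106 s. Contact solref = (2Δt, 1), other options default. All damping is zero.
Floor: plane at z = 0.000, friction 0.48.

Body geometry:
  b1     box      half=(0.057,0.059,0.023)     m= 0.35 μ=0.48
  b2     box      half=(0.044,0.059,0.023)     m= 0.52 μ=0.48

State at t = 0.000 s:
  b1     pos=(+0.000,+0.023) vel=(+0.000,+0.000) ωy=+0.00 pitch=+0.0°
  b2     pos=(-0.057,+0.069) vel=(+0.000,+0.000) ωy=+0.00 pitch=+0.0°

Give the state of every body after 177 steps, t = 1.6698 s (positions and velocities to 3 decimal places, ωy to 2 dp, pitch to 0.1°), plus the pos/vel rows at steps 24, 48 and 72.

State at t = 1.6698 s:
  b1     pos=(+0.000,+0.023) vel=(+0.000,+0.000) ωy=+0.00 pitch=+0.0°
  b2     pos=(-0.170,+0.023) vel=(+0.000,+0.000) ωy=+0.00 pitch=+180.0°

Key-timestep trajectory:
   step    t(s)  b1.x    b1.z    b1.vx   b1.vz   b2.x    b2.z    b2.vx   b2.vz 
     24  0.2264   +0.000  +0.023  +0.000  +0.000   -0.058  +0.069  -0.024  -0.001
     48  0.4528   +0.000  +0.023  +0.000  +0.000   -0.100  +0.043  -0.352  +0.092
     72  0.6792   +0.000  +0.023  +0.000  +0.000   -0.143  +0.044  -0.342  -0.151


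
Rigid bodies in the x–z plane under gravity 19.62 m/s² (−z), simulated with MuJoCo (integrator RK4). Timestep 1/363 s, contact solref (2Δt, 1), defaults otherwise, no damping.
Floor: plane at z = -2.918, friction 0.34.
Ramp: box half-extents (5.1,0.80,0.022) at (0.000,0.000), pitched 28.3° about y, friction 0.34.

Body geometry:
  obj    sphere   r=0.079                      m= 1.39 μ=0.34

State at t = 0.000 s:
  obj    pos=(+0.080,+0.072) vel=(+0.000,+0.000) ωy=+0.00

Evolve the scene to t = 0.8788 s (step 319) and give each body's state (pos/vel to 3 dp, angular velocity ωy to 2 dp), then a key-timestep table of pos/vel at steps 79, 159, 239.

State at t = 0.8788 s:
  obj    pos=(+2.339,-1.145) vel=(+5.141,-2.768) ωy=+73.90

Key-timestep trajectory:
   step    t(s)  obj.x    obj.z    obj.vx   obj.vz 
     79  0.2176   +0.218  -0.003  +1.273  -0.686
    159  0.4380   +0.641  -0.231  +2.562  -1.380
    239  0.6584   +1.348  -0.611  +3.852  -2.074


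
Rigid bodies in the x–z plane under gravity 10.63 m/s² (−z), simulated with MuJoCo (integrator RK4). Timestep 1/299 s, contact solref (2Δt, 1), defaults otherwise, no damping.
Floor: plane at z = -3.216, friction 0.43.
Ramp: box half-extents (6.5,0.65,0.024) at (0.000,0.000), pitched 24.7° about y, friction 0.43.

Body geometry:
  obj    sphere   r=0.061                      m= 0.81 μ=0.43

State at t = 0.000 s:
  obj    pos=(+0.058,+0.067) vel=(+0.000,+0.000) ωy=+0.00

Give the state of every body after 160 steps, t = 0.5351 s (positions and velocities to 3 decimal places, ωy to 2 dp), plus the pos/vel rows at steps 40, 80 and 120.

State at t = 0.5351 s:
  obj    pos=(+0.471,-0.123) vel=(+1.543,-0.710) ωy=+27.83

Key-timestep trajectory:
   step    t(s)  obj.x    obj.z    obj.vx   obj.vz 
     40  0.1338   +0.084  +0.055  +0.386  -0.177
     80  0.2676   +0.161  +0.019  +0.771  -0.355
    120  0.4013   +0.290  -0.040  +1.157  -0.532


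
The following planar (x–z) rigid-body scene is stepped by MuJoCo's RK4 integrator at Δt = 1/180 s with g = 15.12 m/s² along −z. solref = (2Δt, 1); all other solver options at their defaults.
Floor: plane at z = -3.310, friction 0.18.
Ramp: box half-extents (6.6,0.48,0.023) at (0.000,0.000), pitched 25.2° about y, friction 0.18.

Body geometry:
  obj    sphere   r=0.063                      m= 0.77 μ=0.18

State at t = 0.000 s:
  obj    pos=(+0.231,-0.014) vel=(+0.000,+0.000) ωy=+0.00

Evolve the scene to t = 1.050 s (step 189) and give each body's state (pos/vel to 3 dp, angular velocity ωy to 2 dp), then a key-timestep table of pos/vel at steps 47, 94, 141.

State at t = 1.050 s:
  obj    pos=(+2.525,-1.093) vel=(+4.369,-2.056) ωy=+76.62

Key-timestep trajectory:
   step    t(s)  obj.x    obj.z    obj.vx   obj.vz 
     47  0.2611   +0.373  -0.081  +1.087  -0.511
     94  0.5222   +0.799  -0.281  +2.173  -1.023
    141  0.7833   +1.508  -0.615  +3.260  -1.534


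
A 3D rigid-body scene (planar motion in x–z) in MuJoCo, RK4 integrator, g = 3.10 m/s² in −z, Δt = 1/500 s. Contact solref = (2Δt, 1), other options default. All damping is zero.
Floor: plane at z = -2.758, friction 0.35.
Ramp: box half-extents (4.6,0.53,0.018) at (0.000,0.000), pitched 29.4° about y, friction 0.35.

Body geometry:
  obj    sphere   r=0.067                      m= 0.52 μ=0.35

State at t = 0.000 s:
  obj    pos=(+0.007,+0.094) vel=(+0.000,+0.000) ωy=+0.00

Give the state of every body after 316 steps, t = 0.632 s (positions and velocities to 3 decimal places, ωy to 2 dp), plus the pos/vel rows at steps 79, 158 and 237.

State at t = 0.632 s:
  obj    pos=(+0.196,-0.013) vel=(+0.599,-0.337) ωy=+10.25

Key-timestep trajectory:
   step    t(s)  obj.x    obj.z    obj.vx   obj.vz 
     79  0.1580   +0.019  +0.087  +0.150  -0.084
    158  0.3160   +0.054  +0.067  +0.299  -0.169
    237  0.4740   +0.113  +0.034  +0.449  -0.253


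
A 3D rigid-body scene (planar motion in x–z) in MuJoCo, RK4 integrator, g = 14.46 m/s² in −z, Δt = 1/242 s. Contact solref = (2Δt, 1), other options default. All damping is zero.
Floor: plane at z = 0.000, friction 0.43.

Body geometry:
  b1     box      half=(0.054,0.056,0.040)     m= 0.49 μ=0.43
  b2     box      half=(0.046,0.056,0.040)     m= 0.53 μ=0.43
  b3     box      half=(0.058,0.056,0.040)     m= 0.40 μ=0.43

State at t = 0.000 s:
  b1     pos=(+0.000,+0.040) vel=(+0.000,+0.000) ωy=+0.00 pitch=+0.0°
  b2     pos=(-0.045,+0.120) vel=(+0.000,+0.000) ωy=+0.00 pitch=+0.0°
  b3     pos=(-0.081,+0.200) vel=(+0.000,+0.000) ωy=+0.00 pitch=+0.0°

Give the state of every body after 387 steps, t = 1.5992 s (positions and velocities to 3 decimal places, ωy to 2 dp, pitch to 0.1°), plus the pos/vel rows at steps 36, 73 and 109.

State at t = 1.5992 s:
  b1     pos=(+0.000,+0.040) vel=(+0.000,+0.000) ωy=+0.00 pitch=+0.0°
  b2     pos=(-0.108,+0.046) vel=(+0.000,+0.000) ωy=+0.00 pitch=-90.0°
  b3     pos=(-0.326,+0.040) vel=(+0.000,+0.000) ωy=+0.00 pitch=+180.0°

Key-timestep trajectory:
   step    t(s)  b1.x    b1.z    b1.vx   b1.vz   b2.x    b2.z    b2.vx   b2.vz   b3.x    b3.z    b3.vx   b3.vz 
     36  0.1488   +0.000  +0.040  +0.001  +0.000   -0.051  +0.121  -0.102  +0.008   -0.099  +0.195  -0.277  -0.110
     73  0.3017   +0.000  +0.040  +0.000  +0.000   -0.087  +0.103  -0.378  -0.573   -0.178  +0.110  -0.643  -1.387
    109  0.4504   +0.000  +0.040  +0.000  +0.000   -0.108  +0.046  +0.000  +0.000   -0.277  +0.068  -0.602  -0.178


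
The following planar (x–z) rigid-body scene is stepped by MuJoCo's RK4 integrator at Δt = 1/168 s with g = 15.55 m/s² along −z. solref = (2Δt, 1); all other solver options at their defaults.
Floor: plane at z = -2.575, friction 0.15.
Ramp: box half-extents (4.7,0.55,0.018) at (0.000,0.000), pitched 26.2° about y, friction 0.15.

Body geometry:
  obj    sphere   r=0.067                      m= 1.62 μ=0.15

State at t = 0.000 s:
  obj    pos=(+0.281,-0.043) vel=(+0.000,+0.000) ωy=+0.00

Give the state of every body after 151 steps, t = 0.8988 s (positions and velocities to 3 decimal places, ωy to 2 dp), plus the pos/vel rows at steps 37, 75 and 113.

State at t = 0.8988 s:
  obj    pos=(+2.059,-0.918) vel=(+3.955,-1.946) ωy=+65.76

Key-timestep trajectory:
   step    t(s)  obj.x    obj.z    obj.vx   obj.vz 
     37  0.2202   +0.388  -0.096  +0.970  -0.477
     75  0.4464   +0.720  -0.259  +1.965  -0.967
    113  0.6726   +1.277  -0.533  +2.960  -1.457


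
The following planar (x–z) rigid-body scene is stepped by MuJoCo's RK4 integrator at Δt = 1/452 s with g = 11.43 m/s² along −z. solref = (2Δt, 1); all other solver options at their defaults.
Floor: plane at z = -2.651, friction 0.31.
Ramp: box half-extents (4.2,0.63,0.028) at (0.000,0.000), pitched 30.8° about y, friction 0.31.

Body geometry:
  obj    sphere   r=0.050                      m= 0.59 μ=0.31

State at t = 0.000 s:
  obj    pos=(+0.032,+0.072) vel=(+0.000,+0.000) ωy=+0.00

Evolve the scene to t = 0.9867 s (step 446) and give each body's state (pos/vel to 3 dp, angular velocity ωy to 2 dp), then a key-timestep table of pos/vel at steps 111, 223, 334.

State at t = 0.9867 s:
  obj    pos=(+1.780,-0.970) vel=(+3.543,-2.112) ωy=+82.49

Key-timestep trajectory:
   step    t(s)  obj.x    obj.z    obj.vx   obj.vz 
    111  0.2456   +0.140  +0.007  +0.882  -0.526
    223  0.4934   +0.469  -0.189  +1.772  -1.056
    334  0.7389   +1.012  -0.513  +2.654  -1.582


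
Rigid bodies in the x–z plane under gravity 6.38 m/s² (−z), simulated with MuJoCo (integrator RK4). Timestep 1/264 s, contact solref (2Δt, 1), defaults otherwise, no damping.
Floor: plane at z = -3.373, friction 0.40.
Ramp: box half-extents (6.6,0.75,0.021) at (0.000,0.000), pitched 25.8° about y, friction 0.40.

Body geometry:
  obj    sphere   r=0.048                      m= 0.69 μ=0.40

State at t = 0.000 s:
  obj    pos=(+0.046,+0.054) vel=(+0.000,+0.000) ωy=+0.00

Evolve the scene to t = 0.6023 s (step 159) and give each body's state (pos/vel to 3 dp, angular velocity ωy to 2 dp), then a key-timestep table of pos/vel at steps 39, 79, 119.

State at t = 0.6023 s:
  obj    pos=(+0.370,-0.102) vel=(+1.076,-0.520) ωy=+24.88

Key-timestep trajectory:
   step    t(s)  obj.x    obj.z    obj.vx   obj.vz 
     39  0.1477   +0.066  +0.045  +0.264  -0.128
     79  0.2992   +0.126  +0.016  +0.534  -0.258
    119  0.4508   +0.228  -0.033  +0.805  -0.389


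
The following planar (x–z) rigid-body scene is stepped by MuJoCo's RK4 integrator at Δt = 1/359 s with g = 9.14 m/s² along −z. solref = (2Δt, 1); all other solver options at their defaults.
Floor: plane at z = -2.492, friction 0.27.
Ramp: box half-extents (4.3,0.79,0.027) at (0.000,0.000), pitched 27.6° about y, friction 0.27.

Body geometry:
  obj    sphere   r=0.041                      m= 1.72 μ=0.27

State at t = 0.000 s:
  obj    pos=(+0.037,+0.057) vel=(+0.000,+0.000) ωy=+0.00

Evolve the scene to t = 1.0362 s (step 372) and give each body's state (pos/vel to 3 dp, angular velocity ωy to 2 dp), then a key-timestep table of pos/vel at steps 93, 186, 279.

State at t = 1.0362 s:
  obj    pos=(+1.476,-0.695) vel=(+2.778,-1.452) ωy=+76.44

Key-timestep trajectory:
   step    t(s)  obj.x    obj.z    obj.vx   obj.vz 
     93  0.2591   +0.127  +0.010  +0.694  -0.363
    186  0.5181   +0.397  -0.131  +1.389  -0.726
    279  0.7772   +0.847  -0.366  +2.083  -1.089


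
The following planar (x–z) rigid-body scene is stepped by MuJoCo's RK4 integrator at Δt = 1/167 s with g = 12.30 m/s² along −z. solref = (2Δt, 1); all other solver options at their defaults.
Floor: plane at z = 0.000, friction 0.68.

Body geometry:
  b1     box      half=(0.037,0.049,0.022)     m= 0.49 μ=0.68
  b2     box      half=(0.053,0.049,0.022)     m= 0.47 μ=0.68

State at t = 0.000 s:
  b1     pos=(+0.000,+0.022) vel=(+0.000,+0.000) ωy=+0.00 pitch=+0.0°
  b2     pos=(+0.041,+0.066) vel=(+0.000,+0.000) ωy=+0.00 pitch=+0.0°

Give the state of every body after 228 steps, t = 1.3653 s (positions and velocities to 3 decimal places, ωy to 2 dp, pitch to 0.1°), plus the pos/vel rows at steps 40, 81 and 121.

State at t = 1.3653 s:
  b1     pos=(+0.000,+0.022) vel=(+0.000,+0.000) ωy=+0.00 pitch=+0.0°
  b2     pos=(+0.094,+0.053) vel=(+0.000,+0.000) ωy=+0.00 pitch=+90.0°

Key-timestep trajectory:
   step    t(s)  b1.x    b1.z    b1.vx   b1.vz   b2.x    b2.z    b2.vx   b2.vz 
     40  0.2395   +0.000  +0.022  +0.000  +0.000   +0.066  +0.057  +0.163  +0.041
     81  0.4850   +0.000  +0.022  +0.000  +0.000   +0.104  +0.056  -0.002  +0.000
    121  0.7246   +0.000  +0.022  +0.000  +0.000   +0.096  +0.053  +0.072  +0.043


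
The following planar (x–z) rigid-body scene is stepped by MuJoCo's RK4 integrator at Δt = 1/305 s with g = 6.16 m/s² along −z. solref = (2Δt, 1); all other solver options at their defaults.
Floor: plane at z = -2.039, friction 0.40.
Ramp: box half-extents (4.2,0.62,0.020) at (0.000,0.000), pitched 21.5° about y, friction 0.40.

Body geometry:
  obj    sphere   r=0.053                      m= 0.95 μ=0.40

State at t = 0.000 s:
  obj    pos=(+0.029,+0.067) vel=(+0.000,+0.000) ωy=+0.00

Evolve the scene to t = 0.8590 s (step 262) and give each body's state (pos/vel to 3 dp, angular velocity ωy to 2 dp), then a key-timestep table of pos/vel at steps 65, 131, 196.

State at t = 0.8590 s:
  obj    pos=(+0.583,-0.151) vel=(+1.289,-0.508) ωy=+26.13

Key-timestep trajectory:
   step    t(s)  obj.x    obj.z    obj.vx   obj.vz 
     65  0.2131   +0.063  +0.054  +0.320  -0.126
    131  0.4295   +0.167  +0.013  +0.644  -0.254
    196  0.6426   +0.339  -0.055  +0.964  -0.380


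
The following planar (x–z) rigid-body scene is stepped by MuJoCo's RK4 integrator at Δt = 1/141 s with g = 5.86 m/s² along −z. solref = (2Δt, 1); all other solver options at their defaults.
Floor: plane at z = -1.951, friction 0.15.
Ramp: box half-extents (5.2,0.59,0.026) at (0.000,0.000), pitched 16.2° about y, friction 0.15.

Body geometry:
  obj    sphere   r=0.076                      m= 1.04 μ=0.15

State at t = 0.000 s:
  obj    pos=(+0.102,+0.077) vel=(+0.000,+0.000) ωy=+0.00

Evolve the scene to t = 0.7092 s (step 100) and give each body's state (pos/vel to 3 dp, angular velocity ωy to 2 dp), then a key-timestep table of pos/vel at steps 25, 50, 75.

State at t = 0.7092 s:
  obj    pos=(+0.384,-0.005) vel=(+0.795,-0.231) ωy=+10.89

Key-timestep trajectory:
   step    t(s)  obj.x    obj.z    obj.vx   obj.vz 
     25  0.1773   +0.120  +0.071  +0.199  -0.058
     50  0.3546   +0.172  +0.056  +0.398  -0.116
     75  0.5319   +0.261  +0.030  +0.597  -0.173


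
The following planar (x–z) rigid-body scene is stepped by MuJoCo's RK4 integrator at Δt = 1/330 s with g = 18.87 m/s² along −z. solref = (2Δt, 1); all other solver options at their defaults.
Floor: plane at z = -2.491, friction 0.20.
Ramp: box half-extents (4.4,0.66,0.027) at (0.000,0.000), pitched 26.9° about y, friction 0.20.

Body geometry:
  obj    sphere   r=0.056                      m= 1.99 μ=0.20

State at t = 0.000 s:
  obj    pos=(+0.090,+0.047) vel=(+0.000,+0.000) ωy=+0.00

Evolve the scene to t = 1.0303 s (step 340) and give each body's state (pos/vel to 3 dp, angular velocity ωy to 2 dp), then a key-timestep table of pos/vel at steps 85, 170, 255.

State at t = 1.0303 s:
  obj    pos=(+2.977,-1.417) vel=(+5.603,-2.843) ωy=+112.18

Key-timestep trajectory:
   step    t(s)  obj.x    obj.z    obj.vx   obj.vz 
     85  0.2576   +0.271  -0.044  +1.401  -0.711
    170  0.5152   +0.812  -0.319  +2.802  -1.421
    255  0.7727   +1.714  -0.776  +4.203  -2.132


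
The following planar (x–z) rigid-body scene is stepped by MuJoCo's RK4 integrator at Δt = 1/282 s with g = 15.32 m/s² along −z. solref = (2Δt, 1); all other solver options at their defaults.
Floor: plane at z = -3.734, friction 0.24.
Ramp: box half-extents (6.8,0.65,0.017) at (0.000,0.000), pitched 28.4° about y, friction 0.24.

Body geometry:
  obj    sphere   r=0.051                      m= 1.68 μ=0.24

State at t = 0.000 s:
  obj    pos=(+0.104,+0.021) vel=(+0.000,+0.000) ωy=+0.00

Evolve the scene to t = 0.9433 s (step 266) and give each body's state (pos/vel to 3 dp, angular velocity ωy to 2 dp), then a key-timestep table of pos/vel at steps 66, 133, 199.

State at t = 0.9433 s:
  obj    pos=(+2.141,-1.080) vel=(+4.319,-2.335) ωy=+96.25

Key-timestep trajectory:
   step    t(s)  obj.x    obj.z    obj.vx   obj.vz 
     66  0.2340   +0.229  -0.047  +1.072  -0.580
    133  0.4716   +0.613  -0.254  +2.160  -1.168
    199  0.7057   +1.244  -0.595  +3.231  -1.747


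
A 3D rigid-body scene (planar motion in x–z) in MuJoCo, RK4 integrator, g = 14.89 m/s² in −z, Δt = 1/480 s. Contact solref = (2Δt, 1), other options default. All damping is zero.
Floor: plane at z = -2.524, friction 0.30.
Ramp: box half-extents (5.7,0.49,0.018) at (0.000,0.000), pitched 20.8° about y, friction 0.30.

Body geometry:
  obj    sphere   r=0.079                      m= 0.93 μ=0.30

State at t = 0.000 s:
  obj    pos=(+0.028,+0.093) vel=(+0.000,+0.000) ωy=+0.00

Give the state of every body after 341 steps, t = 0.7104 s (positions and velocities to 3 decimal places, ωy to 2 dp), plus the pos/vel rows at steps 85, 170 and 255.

State at t = 0.7104 s:
  obj    pos=(+0.919,-0.245) vel=(+2.508,-0.953) ωy=+33.96

Key-timestep trajectory:
   step    t(s)  obj.x    obj.z    obj.vx   obj.vz 
     85  0.1771   +0.083  +0.072  +0.625  -0.238
    170  0.3542   +0.250  +0.009  +1.251  -0.475
    255  0.5312   +0.526  -0.096  +1.876  -0.713


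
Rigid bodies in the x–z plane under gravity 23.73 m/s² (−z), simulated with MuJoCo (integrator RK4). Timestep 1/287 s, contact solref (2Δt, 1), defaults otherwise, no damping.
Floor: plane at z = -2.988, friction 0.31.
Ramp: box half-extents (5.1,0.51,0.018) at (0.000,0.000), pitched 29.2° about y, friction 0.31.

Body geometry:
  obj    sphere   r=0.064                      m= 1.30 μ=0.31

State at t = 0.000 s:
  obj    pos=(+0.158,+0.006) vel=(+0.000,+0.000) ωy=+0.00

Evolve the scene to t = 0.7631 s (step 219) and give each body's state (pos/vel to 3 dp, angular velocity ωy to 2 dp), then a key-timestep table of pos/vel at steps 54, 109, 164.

State at t = 0.7631 s:
  obj    pos=(+2.260,-1.169) vel=(+5.508,-3.078) ωy=+98.58

Key-timestep trajectory:
   step    t(s)  obj.x    obj.z    obj.vx   obj.vz 
     54  0.1882   +0.286  -0.066  +1.358  -0.759
    109  0.3798   +0.679  -0.285  +2.742  -1.532
    164  0.5714   +1.337  -0.653  +4.125  -2.305


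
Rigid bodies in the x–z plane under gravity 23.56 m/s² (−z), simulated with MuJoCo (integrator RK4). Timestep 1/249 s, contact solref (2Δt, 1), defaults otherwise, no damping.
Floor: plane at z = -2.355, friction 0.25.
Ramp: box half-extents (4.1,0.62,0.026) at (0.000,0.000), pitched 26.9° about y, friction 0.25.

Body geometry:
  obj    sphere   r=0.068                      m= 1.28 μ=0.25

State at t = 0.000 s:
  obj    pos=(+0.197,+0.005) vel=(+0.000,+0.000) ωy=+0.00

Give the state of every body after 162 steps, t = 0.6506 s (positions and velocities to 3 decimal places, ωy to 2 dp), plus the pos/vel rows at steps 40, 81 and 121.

State at t = 0.6506 s:
  obj    pos=(+1.634,-0.724) vel=(+4.418,-2.241) ωy=+72.83

Key-timestep trajectory:
   step    t(s)  obj.x    obj.z    obj.vx   obj.vz 
     40  0.1606   +0.285  -0.039  +1.091  -0.554
     81  0.3253   +0.557  -0.177  +2.209  -1.121
    121  0.4859   +0.999  -0.401  +3.300  -1.674


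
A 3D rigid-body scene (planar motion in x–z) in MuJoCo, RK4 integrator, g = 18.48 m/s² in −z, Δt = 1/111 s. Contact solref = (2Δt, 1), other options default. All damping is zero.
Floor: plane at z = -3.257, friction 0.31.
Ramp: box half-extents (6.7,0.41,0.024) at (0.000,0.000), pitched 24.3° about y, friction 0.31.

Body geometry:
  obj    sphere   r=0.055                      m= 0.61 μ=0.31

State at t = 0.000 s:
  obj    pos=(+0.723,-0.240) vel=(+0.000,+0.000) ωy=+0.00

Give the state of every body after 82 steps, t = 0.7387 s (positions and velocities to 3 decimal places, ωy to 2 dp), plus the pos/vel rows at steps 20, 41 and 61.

State at t = 0.7387 s:
  obj    pos=(+2.074,-0.850) vel=(+3.657,-1.651) ωy=+72.94

Key-timestep trajectory:
   step    t(s)  obj.x    obj.z    obj.vx   obj.vz 
     20  0.1802   +0.804  -0.276  +0.892  -0.403
     41  0.3694   +1.061  -0.392  +1.829  -0.826
     61  0.5495   +1.471  -0.577  +2.721  -1.228


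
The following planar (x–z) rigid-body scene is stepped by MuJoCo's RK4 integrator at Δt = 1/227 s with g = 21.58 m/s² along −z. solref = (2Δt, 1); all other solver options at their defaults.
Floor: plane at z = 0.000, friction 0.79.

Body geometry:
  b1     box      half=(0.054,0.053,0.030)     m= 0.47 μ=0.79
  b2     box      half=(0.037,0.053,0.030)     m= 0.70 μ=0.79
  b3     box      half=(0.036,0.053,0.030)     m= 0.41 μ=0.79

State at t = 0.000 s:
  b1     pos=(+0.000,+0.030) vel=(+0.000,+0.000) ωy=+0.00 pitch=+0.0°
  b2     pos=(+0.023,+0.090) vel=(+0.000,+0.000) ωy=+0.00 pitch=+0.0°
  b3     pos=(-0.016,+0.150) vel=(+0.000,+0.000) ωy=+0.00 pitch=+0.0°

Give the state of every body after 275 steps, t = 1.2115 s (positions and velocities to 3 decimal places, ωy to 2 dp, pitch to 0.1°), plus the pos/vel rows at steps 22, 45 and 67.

State at t = 1.2115 s:
  b1     pos=(+0.000,+0.030) vel=(+0.000,+0.000) ωy=+0.00 pitch=+0.0°
  b2     pos=(+0.023,+0.090) vel=(+0.000,+0.000) ωy=+0.00 pitch=+0.0°
  b3     pos=(-0.104,+0.030) vel=(+0.000,+0.000) ωy=+0.00 pitch=+180.0°

Key-timestep trajectory:
   step    t(s)  b1.x    b1.z    b1.vx   b1.vz   b2.x    b2.z    b2.vx   b2.vz   b3.x    b3.z    b3.vx   b3.vz 
     22  0.0969   +0.000  +0.030  +0.000  +0.000   +0.023  +0.090  +0.001  +0.000   -0.021  +0.149  -0.132  -0.031
     45  0.1982   +0.000  +0.030  +0.000  +0.000   +0.023  +0.090  +0.000  +0.000   -0.049  +0.114  -0.352  -1.092
     67  0.2952   +0.000  +0.030  +0.000  +0.000   +0.023  +0.090  +0.000  +0.000   -0.098  +0.056  -0.540  -1.233


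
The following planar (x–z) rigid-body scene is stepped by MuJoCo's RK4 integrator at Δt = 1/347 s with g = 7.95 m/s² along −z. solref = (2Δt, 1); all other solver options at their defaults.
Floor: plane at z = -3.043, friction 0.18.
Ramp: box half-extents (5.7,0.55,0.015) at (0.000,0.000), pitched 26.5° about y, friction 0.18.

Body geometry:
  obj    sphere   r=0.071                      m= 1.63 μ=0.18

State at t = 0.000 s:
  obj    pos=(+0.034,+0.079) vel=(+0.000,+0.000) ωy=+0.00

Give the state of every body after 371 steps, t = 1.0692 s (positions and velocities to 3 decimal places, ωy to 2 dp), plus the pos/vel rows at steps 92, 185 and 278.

State at t = 1.0692 s:
  obj    pos=(+1.330,-0.567) vel=(+2.425,-1.209) ωy=+38.15

Key-timestep trajectory:
   step    t(s)  obj.x    obj.z    obj.vx   obj.vz 
     92  0.2651   +0.114  +0.039  +0.601  -0.300
    185  0.5331   +0.356  -0.082  +1.209  -0.603
    278  0.8012   +0.762  -0.284  +1.817  -0.906
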